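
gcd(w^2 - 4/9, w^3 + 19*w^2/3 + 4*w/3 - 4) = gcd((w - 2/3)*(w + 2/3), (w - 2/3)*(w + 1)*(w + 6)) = w - 2/3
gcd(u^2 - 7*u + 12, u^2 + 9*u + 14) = 1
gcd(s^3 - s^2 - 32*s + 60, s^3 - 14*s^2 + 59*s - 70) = s^2 - 7*s + 10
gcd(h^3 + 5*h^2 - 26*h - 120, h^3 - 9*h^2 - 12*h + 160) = h^2 - h - 20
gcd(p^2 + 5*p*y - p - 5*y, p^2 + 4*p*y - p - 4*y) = p - 1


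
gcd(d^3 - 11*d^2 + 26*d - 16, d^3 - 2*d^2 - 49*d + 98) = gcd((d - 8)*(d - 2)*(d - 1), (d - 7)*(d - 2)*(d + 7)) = d - 2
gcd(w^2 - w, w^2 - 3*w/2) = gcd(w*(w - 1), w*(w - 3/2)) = w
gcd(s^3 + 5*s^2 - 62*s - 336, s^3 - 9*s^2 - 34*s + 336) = s^2 - 2*s - 48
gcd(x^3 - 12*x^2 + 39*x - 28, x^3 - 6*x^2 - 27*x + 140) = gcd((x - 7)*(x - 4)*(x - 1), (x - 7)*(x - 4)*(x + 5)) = x^2 - 11*x + 28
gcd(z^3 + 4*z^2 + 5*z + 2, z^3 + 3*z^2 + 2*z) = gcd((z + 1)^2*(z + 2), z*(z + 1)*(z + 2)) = z^2 + 3*z + 2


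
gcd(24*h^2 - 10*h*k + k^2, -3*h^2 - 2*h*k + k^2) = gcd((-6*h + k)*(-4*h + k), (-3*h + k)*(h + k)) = 1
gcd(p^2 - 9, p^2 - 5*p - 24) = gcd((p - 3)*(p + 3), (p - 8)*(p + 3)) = p + 3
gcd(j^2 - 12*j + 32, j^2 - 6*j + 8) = j - 4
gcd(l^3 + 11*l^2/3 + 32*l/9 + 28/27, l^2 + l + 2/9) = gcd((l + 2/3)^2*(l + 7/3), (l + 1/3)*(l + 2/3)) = l + 2/3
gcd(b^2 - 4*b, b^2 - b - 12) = b - 4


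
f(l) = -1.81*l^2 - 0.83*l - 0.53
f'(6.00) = -22.55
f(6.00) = -70.67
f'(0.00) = -0.83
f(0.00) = -0.53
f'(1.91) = -7.74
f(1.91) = -8.72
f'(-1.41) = 4.27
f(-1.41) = -2.96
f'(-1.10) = 3.15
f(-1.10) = -1.81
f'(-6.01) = 20.93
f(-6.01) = -60.92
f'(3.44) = -13.28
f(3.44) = -24.80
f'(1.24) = -5.32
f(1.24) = -4.34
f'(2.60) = -10.24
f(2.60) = -14.92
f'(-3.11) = 10.43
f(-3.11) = -15.46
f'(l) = -3.62*l - 0.83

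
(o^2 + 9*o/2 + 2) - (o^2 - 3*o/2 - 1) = 6*o + 3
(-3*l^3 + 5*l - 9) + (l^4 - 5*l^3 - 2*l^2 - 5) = l^4 - 8*l^3 - 2*l^2 + 5*l - 14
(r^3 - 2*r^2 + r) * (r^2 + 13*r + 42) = r^5 + 11*r^4 + 17*r^3 - 71*r^2 + 42*r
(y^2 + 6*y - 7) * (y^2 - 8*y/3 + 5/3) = y^4 + 10*y^3/3 - 64*y^2/3 + 86*y/3 - 35/3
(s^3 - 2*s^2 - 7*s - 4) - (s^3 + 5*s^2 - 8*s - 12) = -7*s^2 + s + 8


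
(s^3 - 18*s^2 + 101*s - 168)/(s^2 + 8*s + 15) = (s^3 - 18*s^2 + 101*s - 168)/(s^2 + 8*s + 15)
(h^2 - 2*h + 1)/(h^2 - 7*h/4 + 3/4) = 4*(h - 1)/(4*h - 3)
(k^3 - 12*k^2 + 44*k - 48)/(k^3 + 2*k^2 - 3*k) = (k^3 - 12*k^2 + 44*k - 48)/(k*(k^2 + 2*k - 3))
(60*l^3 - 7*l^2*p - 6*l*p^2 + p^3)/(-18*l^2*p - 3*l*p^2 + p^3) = (20*l^2 - 9*l*p + p^2)/(p*(-6*l + p))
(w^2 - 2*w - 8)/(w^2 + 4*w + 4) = (w - 4)/(w + 2)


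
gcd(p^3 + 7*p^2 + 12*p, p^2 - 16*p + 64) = 1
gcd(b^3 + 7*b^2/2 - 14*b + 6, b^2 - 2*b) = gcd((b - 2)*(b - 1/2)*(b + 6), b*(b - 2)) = b - 2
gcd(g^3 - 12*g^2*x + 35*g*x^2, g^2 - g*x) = g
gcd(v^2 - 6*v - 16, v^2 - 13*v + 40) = v - 8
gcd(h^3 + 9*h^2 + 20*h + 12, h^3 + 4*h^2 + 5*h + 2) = h^2 + 3*h + 2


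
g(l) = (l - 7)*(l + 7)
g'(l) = 2*l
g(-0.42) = -48.82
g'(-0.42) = -0.84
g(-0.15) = -48.98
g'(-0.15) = -0.30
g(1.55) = -46.60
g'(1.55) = 3.10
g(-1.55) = -46.60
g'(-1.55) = -3.10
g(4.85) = -25.48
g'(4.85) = 9.70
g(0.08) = -48.99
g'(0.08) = 0.16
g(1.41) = -47.01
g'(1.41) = 2.82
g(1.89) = -45.43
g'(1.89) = 3.78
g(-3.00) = -40.00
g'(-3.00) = -6.00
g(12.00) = 95.00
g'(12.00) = 24.00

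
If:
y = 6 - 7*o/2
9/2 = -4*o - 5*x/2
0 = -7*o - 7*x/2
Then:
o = 9/2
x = -9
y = -39/4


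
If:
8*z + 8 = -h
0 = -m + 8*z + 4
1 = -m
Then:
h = -3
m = -1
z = -5/8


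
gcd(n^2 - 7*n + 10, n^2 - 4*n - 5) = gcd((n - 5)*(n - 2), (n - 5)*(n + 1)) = n - 5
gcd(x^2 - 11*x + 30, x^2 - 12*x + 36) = x - 6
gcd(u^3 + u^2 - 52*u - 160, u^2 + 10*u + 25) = u + 5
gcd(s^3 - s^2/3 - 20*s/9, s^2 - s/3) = s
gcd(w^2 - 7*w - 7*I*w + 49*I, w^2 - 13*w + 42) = w - 7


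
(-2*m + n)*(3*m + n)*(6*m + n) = -36*m^3 + 7*m*n^2 + n^3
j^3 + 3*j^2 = j^2*(j + 3)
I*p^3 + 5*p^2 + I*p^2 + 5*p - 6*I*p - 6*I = (p - 3*I)*(p - 2*I)*(I*p + I)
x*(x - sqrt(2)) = x^2 - sqrt(2)*x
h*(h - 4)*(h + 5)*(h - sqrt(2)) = h^4 - sqrt(2)*h^3 + h^3 - 20*h^2 - sqrt(2)*h^2 + 20*sqrt(2)*h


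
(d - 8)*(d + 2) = d^2 - 6*d - 16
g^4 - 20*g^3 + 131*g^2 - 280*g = g*(g - 8)*(g - 7)*(g - 5)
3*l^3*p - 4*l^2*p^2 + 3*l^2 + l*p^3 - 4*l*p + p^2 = (-3*l + p)*(-l + p)*(l*p + 1)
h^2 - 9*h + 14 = (h - 7)*(h - 2)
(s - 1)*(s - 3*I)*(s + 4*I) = s^3 - s^2 + I*s^2 + 12*s - I*s - 12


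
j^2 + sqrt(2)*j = j*(j + sqrt(2))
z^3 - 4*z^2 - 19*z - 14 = (z - 7)*(z + 1)*(z + 2)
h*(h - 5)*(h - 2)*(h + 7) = h^4 - 39*h^2 + 70*h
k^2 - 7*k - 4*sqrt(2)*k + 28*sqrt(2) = (k - 7)*(k - 4*sqrt(2))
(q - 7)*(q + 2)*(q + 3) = q^3 - 2*q^2 - 29*q - 42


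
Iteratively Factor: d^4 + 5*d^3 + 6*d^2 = (d)*(d^3 + 5*d^2 + 6*d) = d*(d + 3)*(d^2 + 2*d) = d^2*(d + 3)*(d + 2)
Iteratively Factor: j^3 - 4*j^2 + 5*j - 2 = (j - 1)*(j^2 - 3*j + 2) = (j - 2)*(j - 1)*(j - 1)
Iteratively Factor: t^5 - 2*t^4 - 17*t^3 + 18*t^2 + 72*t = (t - 3)*(t^4 + t^3 - 14*t^2 - 24*t) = (t - 4)*(t - 3)*(t^3 + 5*t^2 + 6*t) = t*(t - 4)*(t - 3)*(t^2 + 5*t + 6) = t*(t - 4)*(t - 3)*(t + 3)*(t + 2)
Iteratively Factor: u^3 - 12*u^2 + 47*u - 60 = (u - 5)*(u^2 - 7*u + 12) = (u - 5)*(u - 4)*(u - 3)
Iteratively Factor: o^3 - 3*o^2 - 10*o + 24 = (o - 4)*(o^2 + o - 6) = (o - 4)*(o + 3)*(o - 2)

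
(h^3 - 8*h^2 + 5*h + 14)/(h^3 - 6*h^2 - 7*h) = (h - 2)/h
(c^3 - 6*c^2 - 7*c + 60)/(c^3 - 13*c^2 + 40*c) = (c^2 - c - 12)/(c*(c - 8))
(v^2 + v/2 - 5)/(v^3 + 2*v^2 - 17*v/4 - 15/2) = 2/(2*v + 3)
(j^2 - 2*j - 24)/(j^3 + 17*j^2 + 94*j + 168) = (j - 6)/(j^2 + 13*j + 42)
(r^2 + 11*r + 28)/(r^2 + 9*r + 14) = (r + 4)/(r + 2)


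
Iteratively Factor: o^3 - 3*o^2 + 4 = (o - 2)*(o^2 - o - 2) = (o - 2)^2*(o + 1)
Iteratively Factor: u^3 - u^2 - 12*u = (u - 4)*(u^2 + 3*u) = u*(u - 4)*(u + 3)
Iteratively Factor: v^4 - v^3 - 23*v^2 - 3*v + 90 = (v + 3)*(v^3 - 4*v^2 - 11*v + 30) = (v - 5)*(v + 3)*(v^2 + v - 6) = (v - 5)*(v + 3)^2*(v - 2)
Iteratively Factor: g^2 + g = (g + 1)*(g)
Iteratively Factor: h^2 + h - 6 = (h - 2)*(h + 3)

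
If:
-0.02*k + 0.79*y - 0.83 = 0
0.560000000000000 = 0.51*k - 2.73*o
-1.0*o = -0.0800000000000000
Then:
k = 1.53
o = 0.08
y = 1.09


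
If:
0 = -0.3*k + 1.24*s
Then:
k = 4.13333333333333*s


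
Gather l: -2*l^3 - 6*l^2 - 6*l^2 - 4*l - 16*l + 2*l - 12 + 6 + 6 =-2*l^3 - 12*l^2 - 18*l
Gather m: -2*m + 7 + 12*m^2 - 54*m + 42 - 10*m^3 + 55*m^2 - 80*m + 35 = -10*m^3 + 67*m^2 - 136*m + 84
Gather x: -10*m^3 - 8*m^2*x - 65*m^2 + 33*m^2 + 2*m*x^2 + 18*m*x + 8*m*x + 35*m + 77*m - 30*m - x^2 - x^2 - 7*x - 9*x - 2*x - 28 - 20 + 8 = -10*m^3 - 32*m^2 + 82*m + x^2*(2*m - 2) + x*(-8*m^2 + 26*m - 18) - 40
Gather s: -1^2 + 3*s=3*s - 1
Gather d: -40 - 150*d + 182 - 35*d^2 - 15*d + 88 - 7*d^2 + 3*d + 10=-42*d^2 - 162*d + 240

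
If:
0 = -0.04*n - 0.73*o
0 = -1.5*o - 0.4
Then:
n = 4.87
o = -0.27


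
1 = 1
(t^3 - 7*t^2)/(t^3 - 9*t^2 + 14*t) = t/(t - 2)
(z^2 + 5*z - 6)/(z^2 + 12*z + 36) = (z - 1)/(z + 6)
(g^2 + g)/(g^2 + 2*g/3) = 3*(g + 1)/(3*g + 2)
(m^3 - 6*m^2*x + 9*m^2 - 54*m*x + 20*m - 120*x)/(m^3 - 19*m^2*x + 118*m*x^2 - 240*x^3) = (m^2 + 9*m + 20)/(m^2 - 13*m*x + 40*x^2)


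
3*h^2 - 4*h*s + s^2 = (-3*h + s)*(-h + s)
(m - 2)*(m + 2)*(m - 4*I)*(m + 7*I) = m^4 + 3*I*m^3 + 24*m^2 - 12*I*m - 112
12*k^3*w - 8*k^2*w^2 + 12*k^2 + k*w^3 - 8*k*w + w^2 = (-6*k + w)*(-2*k + w)*(k*w + 1)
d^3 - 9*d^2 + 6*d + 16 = (d - 8)*(d - 2)*(d + 1)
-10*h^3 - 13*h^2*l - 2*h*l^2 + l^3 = (-5*h + l)*(h + l)*(2*h + l)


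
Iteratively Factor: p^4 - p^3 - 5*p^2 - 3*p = (p - 3)*(p^3 + 2*p^2 + p) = p*(p - 3)*(p^2 + 2*p + 1) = p*(p - 3)*(p + 1)*(p + 1)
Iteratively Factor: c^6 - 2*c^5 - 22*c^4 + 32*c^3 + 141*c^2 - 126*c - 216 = (c - 4)*(c^5 + 2*c^4 - 14*c^3 - 24*c^2 + 45*c + 54) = (c - 4)*(c + 1)*(c^4 + c^3 - 15*c^2 - 9*c + 54) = (c - 4)*(c - 2)*(c + 1)*(c^3 + 3*c^2 - 9*c - 27) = (c - 4)*(c - 2)*(c + 1)*(c + 3)*(c^2 - 9) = (c - 4)*(c - 2)*(c + 1)*(c + 3)^2*(c - 3)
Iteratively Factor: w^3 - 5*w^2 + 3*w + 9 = (w + 1)*(w^2 - 6*w + 9) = (w - 3)*(w + 1)*(w - 3)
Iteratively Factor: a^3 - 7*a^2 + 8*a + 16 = (a - 4)*(a^2 - 3*a - 4) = (a - 4)*(a + 1)*(a - 4)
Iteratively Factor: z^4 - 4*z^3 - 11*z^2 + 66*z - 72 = (z + 4)*(z^3 - 8*z^2 + 21*z - 18) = (z - 3)*(z + 4)*(z^2 - 5*z + 6) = (z - 3)^2*(z + 4)*(z - 2)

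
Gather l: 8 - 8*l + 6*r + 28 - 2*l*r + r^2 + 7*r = l*(-2*r - 8) + r^2 + 13*r + 36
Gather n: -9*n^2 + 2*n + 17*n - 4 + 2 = -9*n^2 + 19*n - 2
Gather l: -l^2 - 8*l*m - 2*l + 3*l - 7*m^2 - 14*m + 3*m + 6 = -l^2 + l*(1 - 8*m) - 7*m^2 - 11*m + 6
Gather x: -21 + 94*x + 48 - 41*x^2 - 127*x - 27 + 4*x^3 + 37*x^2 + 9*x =4*x^3 - 4*x^2 - 24*x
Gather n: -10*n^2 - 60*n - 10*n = -10*n^2 - 70*n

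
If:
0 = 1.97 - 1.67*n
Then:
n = 1.18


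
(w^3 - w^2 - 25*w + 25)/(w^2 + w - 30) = (w^2 + 4*w - 5)/(w + 6)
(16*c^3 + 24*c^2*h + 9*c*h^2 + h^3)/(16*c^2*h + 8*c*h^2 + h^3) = (c + h)/h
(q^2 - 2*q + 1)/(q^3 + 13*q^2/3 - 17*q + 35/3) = 3*(q - 1)/(3*q^2 + 16*q - 35)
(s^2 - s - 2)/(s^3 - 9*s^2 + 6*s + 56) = (s^2 - s - 2)/(s^3 - 9*s^2 + 6*s + 56)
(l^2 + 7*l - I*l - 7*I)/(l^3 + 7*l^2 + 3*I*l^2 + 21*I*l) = (l - I)/(l*(l + 3*I))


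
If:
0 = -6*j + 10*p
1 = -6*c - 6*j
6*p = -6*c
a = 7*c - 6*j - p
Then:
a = 9/2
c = 1/4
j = -5/12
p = -1/4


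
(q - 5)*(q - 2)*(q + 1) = q^3 - 6*q^2 + 3*q + 10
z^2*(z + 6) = z^3 + 6*z^2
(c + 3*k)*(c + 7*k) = c^2 + 10*c*k + 21*k^2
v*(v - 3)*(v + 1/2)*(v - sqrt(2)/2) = v^4 - 5*v^3/2 - sqrt(2)*v^3/2 - 3*v^2/2 + 5*sqrt(2)*v^2/4 + 3*sqrt(2)*v/4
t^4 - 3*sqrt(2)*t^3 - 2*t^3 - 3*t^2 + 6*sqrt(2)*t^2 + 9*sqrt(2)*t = t*(t - 3)*(t + 1)*(t - 3*sqrt(2))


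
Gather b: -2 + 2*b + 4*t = 2*b + 4*t - 2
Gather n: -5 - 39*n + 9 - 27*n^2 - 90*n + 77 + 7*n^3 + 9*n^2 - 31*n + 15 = 7*n^3 - 18*n^2 - 160*n + 96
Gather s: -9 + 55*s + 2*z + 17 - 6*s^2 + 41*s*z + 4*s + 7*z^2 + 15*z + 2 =-6*s^2 + s*(41*z + 59) + 7*z^2 + 17*z + 10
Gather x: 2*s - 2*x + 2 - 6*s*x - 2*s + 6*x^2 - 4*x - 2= 6*x^2 + x*(-6*s - 6)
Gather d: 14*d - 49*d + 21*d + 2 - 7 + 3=-14*d - 2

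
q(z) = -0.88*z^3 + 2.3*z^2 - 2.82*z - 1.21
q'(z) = -2.64*z^2 + 4.6*z - 2.82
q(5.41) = -88.49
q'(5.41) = -55.20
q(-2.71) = 40.84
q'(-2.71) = -34.67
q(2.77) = -10.08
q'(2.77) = -10.33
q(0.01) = -1.24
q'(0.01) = -2.77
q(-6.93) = 421.66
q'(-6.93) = -161.48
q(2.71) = -9.47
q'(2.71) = -9.74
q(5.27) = -80.99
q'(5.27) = -51.90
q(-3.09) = 55.43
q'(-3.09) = -42.24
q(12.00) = -1224.49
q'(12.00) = -327.78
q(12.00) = -1224.49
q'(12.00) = -327.78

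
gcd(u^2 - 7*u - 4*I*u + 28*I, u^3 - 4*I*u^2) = u - 4*I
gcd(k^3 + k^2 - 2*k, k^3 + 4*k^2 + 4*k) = k^2 + 2*k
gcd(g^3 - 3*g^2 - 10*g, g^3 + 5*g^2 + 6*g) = g^2 + 2*g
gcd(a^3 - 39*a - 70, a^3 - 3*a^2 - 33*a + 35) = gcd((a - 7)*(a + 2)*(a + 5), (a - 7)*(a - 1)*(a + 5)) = a^2 - 2*a - 35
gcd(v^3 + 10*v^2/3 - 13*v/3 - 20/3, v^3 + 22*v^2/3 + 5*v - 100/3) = v^2 + 7*v/3 - 20/3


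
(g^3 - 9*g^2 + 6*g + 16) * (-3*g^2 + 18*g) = -3*g^5 + 45*g^4 - 180*g^3 + 60*g^2 + 288*g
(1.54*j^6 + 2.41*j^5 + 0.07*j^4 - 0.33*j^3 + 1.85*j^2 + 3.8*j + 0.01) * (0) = 0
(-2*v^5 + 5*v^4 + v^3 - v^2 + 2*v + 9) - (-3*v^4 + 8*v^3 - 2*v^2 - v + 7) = -2*v^5 + 8*v^4 - 7*v^3 + v^2 + 3*v + 2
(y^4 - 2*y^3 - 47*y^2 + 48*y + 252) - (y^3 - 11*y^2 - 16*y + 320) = y^4 - 3*y^3 - 36*y^2 + 64*y - 68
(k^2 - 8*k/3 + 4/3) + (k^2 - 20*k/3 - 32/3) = 2*k^2 - 28*k/3 - 28/3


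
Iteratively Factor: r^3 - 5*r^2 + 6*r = (r - 3)*(r^2 - 2*r) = r*(r - 3)*(r - 2)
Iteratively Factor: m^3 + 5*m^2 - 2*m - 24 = (m + 4)*(m^2 + m - 6) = (m + 3)*(m + 4)*(m - 2)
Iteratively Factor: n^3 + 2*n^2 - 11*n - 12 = (n - 3)*(n^2 + 5*n + 4) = (n - 3)*(n + 1)*(n + 4)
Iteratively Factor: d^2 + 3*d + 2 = (d + 1)*(d + 2)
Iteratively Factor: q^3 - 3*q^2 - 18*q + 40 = (q - 5)*(q^2 + 2*q - 8) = (q - 5)*(q + 4)*(q - 2)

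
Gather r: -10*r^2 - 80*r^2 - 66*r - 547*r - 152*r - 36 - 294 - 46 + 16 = -90*r^2 - 765*r - 360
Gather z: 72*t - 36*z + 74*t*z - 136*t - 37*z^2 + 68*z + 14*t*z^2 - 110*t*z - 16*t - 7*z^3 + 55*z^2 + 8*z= -80*t - 7*z^3 + z^2*(14*t + 18) + z*(40 - 36*t)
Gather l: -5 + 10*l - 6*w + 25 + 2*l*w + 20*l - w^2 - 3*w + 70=l*(2*w + 30) - w^2 - 9*w + 90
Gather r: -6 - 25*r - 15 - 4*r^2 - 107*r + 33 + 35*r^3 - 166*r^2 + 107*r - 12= 35*r^3 - 170*r^2 - 25*r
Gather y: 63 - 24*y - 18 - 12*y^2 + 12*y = -12*y^2 - 12*y + 45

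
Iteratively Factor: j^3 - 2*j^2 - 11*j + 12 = (j - 1)*(j^2 - j - 12) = (j - 4)*(j - 1)*(j + 3)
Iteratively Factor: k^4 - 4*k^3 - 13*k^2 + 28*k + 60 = (k - 5)*(k^3 + k^2 - 8*k - 12) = (k - 5)*(k + 2)*(k^2 - k - 6) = (k - 5)*(k + 2)^2*(k - 3)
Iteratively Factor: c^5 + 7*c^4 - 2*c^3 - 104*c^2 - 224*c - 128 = (c + 2)*(c^4 + 5*c^3 - 12*c^2 - 80*c - 64) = (c + 1)*(c + 2)*(c^3 + 4*c^2 - 16*c - 64) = (c - 4)*(c + 1)*(c + 2)*(c^2 + 8*c + 16) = (c - 4)*(c + 1)*(c + 2)*(c + 4)*(c + 4)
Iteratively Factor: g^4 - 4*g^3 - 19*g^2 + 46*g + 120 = (g + 3)*(g^3 - 7*g^2 + 2*g + 40) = (g + 2)*(g + 3)*(g^2 - 9*g + 20) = (g - 5)*(g + 2)*(g + 3)*(g - 4)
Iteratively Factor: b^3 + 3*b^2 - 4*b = (b - 1)*(b^2 + 4*b) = (b - 1)*(b + 4)*(b)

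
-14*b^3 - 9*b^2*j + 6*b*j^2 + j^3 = (-2*b + j)*(b + j)*(7*b + j)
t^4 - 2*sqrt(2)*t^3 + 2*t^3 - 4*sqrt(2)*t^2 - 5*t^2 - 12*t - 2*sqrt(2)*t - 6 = (t + 1)^2*(t - 3*sqrt(2))*(t + sqrt(2))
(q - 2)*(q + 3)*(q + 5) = q^3 + 6*q^2 - q - 30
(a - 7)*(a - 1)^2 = a^3 - 9*a^2 + 15*a - 7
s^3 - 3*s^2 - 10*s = s*(s - 5)*(s + 2)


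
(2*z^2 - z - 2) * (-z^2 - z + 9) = -2*z^4 - z^3 + 21*z^2 - 7*z - 18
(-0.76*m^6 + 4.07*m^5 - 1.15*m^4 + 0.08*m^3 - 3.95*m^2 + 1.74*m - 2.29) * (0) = 0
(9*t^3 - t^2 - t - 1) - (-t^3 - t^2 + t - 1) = 10*t^3 - 2*t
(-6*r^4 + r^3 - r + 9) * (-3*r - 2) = 18*r^5 + 9*r^4 - 2*r^3 + 3*r^2 - 25*r - 18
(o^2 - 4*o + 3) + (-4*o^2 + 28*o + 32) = -3*o^2 + 24*o + 35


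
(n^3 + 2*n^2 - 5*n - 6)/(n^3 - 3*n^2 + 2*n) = (n^2 + 4*n + 3)/(n*(n - 1))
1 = 1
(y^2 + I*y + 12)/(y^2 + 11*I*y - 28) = (y - 3*I)/(y + 7*I)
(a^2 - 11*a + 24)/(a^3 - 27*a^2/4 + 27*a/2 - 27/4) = 4*(a - 8)/(4*a^2 - 15*a + 9)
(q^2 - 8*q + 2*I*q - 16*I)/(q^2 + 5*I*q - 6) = (q - 8)/(q + 3*I)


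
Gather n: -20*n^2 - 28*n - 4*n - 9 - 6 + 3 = -20*n^2 - 32*n - 12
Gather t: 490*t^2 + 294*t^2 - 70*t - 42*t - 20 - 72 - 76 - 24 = 784*t^2 - 112*t - 192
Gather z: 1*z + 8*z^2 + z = 8*z^2 + 2*z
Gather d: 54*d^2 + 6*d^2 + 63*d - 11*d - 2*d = 60*d^2 + 50*d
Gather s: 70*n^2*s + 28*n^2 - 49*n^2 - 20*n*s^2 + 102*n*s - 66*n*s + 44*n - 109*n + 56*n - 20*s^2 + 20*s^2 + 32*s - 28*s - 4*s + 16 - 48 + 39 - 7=-21*n^2 - 20*n*s^2 - 9*n + s*(70*n^2 + 36*n)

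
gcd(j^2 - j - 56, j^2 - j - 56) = j^2 - j - 56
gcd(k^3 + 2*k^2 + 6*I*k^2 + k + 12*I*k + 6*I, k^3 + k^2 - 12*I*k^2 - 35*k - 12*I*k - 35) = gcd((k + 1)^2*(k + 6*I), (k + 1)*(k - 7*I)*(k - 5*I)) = k + 1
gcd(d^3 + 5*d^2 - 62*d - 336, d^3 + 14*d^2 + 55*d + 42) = d^2 + 13*d + 42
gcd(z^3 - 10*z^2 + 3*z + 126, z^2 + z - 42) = z - 6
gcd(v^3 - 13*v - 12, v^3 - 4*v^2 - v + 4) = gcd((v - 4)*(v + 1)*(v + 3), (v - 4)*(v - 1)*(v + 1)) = v^2 - 3*v - 4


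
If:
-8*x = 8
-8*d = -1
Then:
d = 1/8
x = -1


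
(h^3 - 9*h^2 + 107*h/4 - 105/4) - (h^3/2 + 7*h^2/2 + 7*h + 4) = h^3/2 - 25*h^2/2 + 79*h/4 - 121/4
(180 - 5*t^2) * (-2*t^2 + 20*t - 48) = 10*t^4 - 100*t^3 - 120*t^2 + 3600*t - 8640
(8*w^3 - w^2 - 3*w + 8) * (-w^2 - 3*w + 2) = -8*w^5 - 23*w^4 + 22*w^3 - w^2 - 30*w + 16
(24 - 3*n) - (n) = 24 - 4*n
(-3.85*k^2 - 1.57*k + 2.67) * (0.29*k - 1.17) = -1.1165*k^3 + 4.0492*k^2 + 2.6112*k - 3.1239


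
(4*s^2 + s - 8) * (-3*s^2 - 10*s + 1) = -12*s^4 - 43*s^3 + 18*s^2 + 81*s - 8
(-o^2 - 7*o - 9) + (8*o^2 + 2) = 7*o^2 - 7*o - 7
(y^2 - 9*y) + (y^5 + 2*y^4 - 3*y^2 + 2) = y^5 + 2*y^4 - 2*y^2 - 9*y + 2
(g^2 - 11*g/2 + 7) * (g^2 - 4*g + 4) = g^4 - 19*g^3/2 + 33*g^2 - 50*g + 28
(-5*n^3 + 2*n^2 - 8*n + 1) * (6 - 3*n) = 15*n^4 - 36*n^3 + 36*n^2 - 51*n + 6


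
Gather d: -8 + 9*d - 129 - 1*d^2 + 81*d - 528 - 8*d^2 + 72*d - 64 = -9*d^2 + 162*d - 729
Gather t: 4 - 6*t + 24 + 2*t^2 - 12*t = 2*t^2 - 18*t + 28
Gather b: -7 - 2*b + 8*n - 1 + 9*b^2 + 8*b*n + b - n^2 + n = 9*b^2 + b*(8*n - 1) - n^2 + 9*n - 8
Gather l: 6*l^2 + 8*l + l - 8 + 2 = 6*l^2 + 9*l - 6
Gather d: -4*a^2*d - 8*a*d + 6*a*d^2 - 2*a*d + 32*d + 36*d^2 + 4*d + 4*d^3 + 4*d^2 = 4*d^3 + d^2*(6*a + 40) + d*(-4*a^2 - 10*a + 36)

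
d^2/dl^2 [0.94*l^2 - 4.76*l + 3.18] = 1.88000000000000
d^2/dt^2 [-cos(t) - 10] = cos(t)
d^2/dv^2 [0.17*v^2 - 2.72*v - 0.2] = 0.340000000000000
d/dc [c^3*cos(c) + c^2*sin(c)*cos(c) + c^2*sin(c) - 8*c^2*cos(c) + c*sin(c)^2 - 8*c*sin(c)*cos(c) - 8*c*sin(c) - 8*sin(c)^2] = -c^3*sin(c) + 8*c^2*sin(c) + 4*c^2*cos(c) + c^2*cos(2*c) + 2*c*sin(c) + 2*c*sin(2*c) - 24*c*cos(c) - 8*c*cos(2*c) - 8*sin(c) - 12*sin(2*c) - cos(2*c)/2 + 1/2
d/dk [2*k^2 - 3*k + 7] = 4*k - 3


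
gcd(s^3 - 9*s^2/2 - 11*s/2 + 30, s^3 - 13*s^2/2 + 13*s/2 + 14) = s - 4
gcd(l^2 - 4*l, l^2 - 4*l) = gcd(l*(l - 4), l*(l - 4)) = l^2 - 4*l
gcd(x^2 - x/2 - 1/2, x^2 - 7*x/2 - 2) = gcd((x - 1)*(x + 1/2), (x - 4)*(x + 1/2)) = x + 1/2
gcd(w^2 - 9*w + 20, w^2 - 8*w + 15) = w - 5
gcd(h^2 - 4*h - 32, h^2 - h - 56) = h - 8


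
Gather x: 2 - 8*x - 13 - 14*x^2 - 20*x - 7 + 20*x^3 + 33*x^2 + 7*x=20*x^3 + 19*x^2 - 21*x - 18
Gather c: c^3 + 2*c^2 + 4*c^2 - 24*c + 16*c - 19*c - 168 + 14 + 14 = c^3 + 6*c^2 - 27*c - 140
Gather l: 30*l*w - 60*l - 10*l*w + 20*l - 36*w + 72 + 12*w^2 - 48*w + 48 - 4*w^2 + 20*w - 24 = l*(20*w - 40) + 8*w^2 - 64*w + 96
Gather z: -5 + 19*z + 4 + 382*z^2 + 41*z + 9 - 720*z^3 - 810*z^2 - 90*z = -720*z^3 - 428*z^2 - 30*z + 8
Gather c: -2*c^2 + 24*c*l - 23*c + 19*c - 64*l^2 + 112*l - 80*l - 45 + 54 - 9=-2*c^2 + c*(24*l - 4) - 64*l^2 + 32*l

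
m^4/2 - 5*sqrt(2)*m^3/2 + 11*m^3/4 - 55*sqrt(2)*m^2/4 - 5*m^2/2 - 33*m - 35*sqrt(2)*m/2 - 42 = (m/2 + sqrt(2)/2)*(m + 2)*(m + 7/2)*(m - 6*sqrt(2))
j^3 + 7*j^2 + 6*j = j*(j + 1)*(j + 6)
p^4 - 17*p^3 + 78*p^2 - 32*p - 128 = (p - 8)^2*(p - 2)*(p + 1)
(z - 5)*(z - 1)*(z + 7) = z^3 + z^2 - 37*z + 35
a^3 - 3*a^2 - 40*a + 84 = (a - 7)*(a - 2)*(a + 6)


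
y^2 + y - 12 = (y - 3)*(y + 4)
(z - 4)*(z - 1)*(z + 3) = z^3 - 2*z^2 - 11*z + 12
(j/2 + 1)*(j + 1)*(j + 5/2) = j^3/2 + 11*j^2/4 + 19*j/4 + 5/2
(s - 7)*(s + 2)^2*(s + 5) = s^4 + 2*s^3 - 39*s^2 - 148*s - 140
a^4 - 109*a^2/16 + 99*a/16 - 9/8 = (a - 2)*(a - 3/4)*(a - 1/4)*(a + 3)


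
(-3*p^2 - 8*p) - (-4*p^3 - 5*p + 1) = 4*p^3 - 3*p^2 - 3*p - 1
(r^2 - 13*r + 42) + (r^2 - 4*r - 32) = 2*r^2 - 17*r + 10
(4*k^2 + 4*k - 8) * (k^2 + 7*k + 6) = 4*k^4 + 32*k^3 + 44*k^2 - 32*k - 48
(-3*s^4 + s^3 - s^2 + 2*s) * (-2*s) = 6*s^5 - 2*s^4 + 2*s^3 - 4*s^2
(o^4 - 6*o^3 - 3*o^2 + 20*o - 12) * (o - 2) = o^5 - 8*o^4 + 9*o^3 + 26*o^2 - 52*o + 24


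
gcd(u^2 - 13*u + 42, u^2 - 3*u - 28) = u - 7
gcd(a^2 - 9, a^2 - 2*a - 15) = a + 3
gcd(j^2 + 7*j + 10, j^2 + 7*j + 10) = j^2 + 7*j + 10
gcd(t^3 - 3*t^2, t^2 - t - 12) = 1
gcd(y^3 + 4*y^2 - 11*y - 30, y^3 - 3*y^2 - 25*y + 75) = y^2 + 2*y - 15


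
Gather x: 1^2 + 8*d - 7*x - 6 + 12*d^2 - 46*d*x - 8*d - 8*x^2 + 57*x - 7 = 12*d^2 - 8*x^2 + x*(50 - 46*d) - 12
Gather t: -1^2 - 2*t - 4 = -2*t - 5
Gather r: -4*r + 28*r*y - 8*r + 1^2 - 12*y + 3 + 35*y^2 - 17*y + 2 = r*(28*y - 12) + 35*y^2 - 29*y + 6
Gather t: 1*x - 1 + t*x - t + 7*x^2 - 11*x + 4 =t*(x - 1) + 7*x^2 - 10*x + 3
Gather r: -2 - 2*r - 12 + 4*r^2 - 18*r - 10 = 4*r^2 - 20*r - 24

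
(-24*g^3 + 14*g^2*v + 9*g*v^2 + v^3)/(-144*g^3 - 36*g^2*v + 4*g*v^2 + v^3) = (-g + v)/(-6*g + v)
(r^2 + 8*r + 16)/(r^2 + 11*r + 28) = (r + 4)/(r + 7)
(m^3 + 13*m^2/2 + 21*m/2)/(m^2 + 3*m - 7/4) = 2*m*(m + 3)/(2*m - 1)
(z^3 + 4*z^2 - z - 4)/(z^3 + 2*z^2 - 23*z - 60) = (z^2 - 1)/(z^2 - 2*z - 15)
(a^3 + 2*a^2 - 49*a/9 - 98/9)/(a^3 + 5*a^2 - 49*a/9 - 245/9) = (a + 2)/(a + 5)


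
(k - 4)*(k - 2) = k^2 - 6*k + 8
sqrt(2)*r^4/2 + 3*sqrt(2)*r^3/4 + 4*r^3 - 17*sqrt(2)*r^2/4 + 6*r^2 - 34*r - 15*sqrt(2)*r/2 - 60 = (r - 3)*(r + 5/2)*(r + 4*sqrt(2))*(sqrt(2)*r/2 + sqrt(2))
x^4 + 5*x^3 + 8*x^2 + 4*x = x*(x + 1)*(x + 2)^2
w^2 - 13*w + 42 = (w - 7)*(w - 6)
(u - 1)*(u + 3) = u^2 + 2*u - 3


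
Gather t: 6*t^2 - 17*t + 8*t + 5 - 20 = 6*t^2 - 9*t - 15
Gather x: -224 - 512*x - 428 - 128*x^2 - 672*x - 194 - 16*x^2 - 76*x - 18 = -144*x^2 - 1260*x - 864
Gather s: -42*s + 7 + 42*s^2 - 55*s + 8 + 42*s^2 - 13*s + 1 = 84*s^2 - 110*s + 16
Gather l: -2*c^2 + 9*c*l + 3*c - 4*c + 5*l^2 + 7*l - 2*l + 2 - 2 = -2*c^2 - c + 5*l^2 + l*(9*c + 5)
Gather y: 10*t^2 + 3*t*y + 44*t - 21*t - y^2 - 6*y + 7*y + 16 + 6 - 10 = 10*t^2 + 23*t - y^2 + y*(3*t + 1) + 12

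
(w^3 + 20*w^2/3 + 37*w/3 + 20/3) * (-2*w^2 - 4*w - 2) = -2*w^5 - 52*w^4/3 - 160*w^3/3 - 76*w^2 - 154*w/3 - 40/3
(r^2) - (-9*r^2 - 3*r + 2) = 10*r^2 + 3*r - 2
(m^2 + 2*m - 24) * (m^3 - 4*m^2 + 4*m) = m^5 - 2*m^4 - 28*m^3 + 104*m^2 - 96*m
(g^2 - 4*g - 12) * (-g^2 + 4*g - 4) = -g^4 + 8*g^3 - 8*g^2 - 32*g + 48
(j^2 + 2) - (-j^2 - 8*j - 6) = 2*j^2 + 8*j + 8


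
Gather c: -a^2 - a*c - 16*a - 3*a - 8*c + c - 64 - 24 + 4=-a^2 - 19*a + c*(-a - 7) - 84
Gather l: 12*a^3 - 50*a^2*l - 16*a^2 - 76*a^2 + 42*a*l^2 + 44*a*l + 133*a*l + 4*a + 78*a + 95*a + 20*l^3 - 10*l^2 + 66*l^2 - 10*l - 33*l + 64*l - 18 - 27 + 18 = 12*a^3 - 92*a^2 + 177*a + 20*l^3 + l^2*(42*a + 56) + l*(-50*a^2 + 177*a + 21) - 27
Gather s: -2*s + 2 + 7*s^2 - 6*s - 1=7*s^2 - 8*s + 1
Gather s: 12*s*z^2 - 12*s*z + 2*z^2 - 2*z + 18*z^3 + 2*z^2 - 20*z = s*(12*z^2 - 12*z) + 18*z^3 + 4*z^2 - 22*z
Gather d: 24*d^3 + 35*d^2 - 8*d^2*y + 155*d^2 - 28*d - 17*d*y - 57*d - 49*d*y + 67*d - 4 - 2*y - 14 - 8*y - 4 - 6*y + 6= 24*d^3 + d^2*(190 - 8*y) + d*(-66*y - 18) - 16*y - 16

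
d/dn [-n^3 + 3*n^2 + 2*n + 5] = -3*n^2 + 6*n + 2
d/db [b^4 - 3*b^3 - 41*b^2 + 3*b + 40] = 4*b^3 - 9*b^2 - 82*b + 3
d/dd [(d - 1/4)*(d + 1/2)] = 2*d + 1/4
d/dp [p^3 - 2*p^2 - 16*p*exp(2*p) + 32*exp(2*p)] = 3*p^2 - 32*p*exp(2*p) - 4*p + 48*exp(2*p)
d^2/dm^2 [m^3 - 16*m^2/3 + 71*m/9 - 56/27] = 6*m - 32/3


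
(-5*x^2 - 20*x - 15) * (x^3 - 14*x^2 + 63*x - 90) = -5*x^5 + 50*x^4 - 50*x^3 - 600*x^2 + 855*x + 1350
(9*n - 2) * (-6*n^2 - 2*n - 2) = -54*n^3 - 6*n^2 - 14*n + 4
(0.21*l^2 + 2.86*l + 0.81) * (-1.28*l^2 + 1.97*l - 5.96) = -0.2688*l^4 - 3.2471*l^3 + 3.3458*l^2 - 15.4499*l - 4.8276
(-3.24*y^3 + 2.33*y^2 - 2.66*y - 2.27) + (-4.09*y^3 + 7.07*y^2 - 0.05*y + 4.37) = -7.33*y^3 + 9.4*y^2 - 2.71*y + 2.1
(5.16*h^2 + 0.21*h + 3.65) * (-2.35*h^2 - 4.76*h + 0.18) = -12.126*h^4 - 25.0551*h^3 - 8.6483*h^2 - 17.3362*h + 0.657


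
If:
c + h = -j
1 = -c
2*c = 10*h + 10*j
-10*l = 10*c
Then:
No Solution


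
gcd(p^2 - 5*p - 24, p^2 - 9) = p + 3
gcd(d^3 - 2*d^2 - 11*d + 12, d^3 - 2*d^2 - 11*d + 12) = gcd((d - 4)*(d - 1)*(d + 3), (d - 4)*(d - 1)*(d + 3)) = d^3 - 2*d^2 - 11*d + 12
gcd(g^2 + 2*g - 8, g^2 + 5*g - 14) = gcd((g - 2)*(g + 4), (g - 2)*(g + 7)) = g - 2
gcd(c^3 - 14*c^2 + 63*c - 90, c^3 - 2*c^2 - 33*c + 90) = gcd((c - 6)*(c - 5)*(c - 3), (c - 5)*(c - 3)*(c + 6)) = c^2 - 8*c + 15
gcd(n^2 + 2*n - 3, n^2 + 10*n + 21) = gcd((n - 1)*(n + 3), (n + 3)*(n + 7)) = n + 3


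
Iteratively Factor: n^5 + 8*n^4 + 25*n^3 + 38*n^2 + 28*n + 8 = (n + 2)*(n^4 + 6*n^3 + 13*n^2 + 12*n + 4) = (n + 2)^2*(n^3 + 4*n^2 + 5*n + 2) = (n + 2)^3*(n^2 + 2*n + 1) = (n + 1)*(n + 2)^3*(n + 1)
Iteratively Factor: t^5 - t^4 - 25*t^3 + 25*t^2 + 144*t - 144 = (t - 3)*(t^4 + 2*t^3 - 19*t^2 - 32*t + 48) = (t - 3)*(t - 1)*(t^3 + 3*t^2 - 16*t - 48) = (t - 3)*(t - 1)*(t + 3)*(t^2 - 16) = (t - 3)*(t - 1)*(t + 3)*(t + 4)*(t - 4)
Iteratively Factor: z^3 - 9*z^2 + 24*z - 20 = (z - 5)*(z^2 - 4*z + 4) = (z - 5)*(z - 2)*(z - 2)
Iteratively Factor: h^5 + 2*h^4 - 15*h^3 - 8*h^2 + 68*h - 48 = (h + 4)*(h^4 - 2*h^3 - 7*h^2 + 20*h - 12) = (h - 2)*(h + 4)*(h^3 - 7*h + 6) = (h - 2)^2*(h + 4)*(h^2 + 2*h - 3) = (h - 2)^2*(h + 3)*(h + 4)*(h - 1)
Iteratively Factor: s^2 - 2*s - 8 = (s - 4)*(s + 2)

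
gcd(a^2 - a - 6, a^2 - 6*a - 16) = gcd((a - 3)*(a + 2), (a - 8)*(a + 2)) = a + 2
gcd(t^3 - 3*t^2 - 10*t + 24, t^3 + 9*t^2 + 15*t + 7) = 1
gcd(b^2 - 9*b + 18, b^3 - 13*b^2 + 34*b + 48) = b - 6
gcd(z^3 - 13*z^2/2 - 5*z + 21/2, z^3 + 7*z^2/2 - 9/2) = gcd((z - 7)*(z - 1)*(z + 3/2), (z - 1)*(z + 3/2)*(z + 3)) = z^2 + z/2 - 3/2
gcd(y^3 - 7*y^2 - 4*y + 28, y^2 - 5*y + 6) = y - 2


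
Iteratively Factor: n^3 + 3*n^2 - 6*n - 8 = (n + 1)*(n^2 + 2*n - 8) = (n - 2)*(n + 1)*(n + 4)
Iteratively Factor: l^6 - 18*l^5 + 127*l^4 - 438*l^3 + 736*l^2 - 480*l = (l - 4)*(l^5 - 14*l^4 + 71*l^3 - 154*l^2 + 120*l) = (l - 4)*(l - 2)*(l^4 - 12*l^3 + 47*l^2 - 60*l) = (l - 4)*(l - 3)*(l - 2)*(l^3 - 9*l^2 + 20*l) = l*(l - 4)*(l - 3)*(l - 2)*(l^2 - 9*l + 20) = l*(l - 5)*(l - 4)*(l - 3)*(l - 2)*(l - 4)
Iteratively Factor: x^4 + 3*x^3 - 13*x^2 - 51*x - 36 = (x + 1)*(x^3 + 2*x^2 - 15*x - 36) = (x + 1)*(x + 3)*(x^2 - x - 12) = (x + 1)*(x + 3)^2*(x - 4)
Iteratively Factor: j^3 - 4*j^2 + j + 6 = (j - 3)*(j^2 - j - 2) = (j - 3)*(j - 2)*(j + 1)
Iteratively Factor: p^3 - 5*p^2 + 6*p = (p)*(p^2 - 5*p + 6) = p*(p - 2)*(p - 3)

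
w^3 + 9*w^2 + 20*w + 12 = (w + 1)*(w + 2)*(w + 6)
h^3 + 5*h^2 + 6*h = h*(h + 2)*(h + 3)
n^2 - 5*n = n*(n - 5)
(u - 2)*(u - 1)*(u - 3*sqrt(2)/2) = u^3 - 3*u^2 - 3*sqrt(2)*u^2/2 + 2*u + 9*sqrt(2)*u/2 - 3*sqrt(2)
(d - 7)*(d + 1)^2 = d^3 - 5*d^2 - 13*d - 7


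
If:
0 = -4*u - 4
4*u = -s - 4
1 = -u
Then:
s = 0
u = -1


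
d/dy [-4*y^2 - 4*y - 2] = -8*y - 4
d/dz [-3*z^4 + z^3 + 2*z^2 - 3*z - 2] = -12*z^3 + 3*z^2 + 4*z - 3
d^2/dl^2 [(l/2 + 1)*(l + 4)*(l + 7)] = 3*l + 13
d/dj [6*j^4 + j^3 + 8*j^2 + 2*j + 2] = 24*j^3 + 3*j^2 + 16*j + 2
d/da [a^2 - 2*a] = 2*a - 2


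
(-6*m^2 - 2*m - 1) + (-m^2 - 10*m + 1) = -7*m^2 - 12*m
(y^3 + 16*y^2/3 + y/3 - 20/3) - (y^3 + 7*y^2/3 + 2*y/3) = 3*y^2 - y/3 - 20/3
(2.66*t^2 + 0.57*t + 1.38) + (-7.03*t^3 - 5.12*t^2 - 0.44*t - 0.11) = -7.03*t^3 - 2.46*t^2 + 0.13*t + 1.27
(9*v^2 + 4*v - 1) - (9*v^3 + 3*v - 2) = -9*v^3 + 9*v^2 + v + 1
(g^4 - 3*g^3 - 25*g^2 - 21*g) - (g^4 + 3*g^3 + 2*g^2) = -6*g^3 - 27*g^2 - 21*g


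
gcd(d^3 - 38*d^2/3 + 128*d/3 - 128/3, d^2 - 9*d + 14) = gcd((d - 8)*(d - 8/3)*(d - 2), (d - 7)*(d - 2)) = d - 2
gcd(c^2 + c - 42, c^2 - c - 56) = c + 7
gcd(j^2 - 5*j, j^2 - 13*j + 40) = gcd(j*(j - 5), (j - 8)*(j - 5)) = j - 5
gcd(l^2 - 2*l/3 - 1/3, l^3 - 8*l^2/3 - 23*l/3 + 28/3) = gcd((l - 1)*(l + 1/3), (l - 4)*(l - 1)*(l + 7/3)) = l - 1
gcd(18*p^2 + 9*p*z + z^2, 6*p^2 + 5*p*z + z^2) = 3*p + z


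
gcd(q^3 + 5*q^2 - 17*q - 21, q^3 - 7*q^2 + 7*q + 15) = q^2 - 2*q - 3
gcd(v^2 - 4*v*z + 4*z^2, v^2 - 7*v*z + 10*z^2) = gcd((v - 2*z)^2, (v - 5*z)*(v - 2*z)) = -v + 2*z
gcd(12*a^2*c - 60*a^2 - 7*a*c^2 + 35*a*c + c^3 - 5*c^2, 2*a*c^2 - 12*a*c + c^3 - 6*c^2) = 1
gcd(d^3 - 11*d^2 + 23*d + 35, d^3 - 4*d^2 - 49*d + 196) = d - 7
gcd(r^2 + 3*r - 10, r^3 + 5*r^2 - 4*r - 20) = r^2 + 3*r - 10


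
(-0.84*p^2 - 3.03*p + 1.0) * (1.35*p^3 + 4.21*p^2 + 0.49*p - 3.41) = -1.134*p^5 - 7.6269*p^4 - 11.8179*p^3 + 5.5897*p^2 + 10.8223*p - 3.41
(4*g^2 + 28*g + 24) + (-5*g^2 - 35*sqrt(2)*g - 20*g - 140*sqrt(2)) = -g^2 - 35*sqrt(2)*g + 8*g - 140*sqrt(2) + 24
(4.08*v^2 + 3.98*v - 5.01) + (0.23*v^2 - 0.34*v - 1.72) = 4.31*v^2 + 3.64*v - 6.73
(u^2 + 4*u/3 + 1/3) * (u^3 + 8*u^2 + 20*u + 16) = u^5 + 28*u^4/3 + 31*u^3 + 136*u^2/3 + 28*u + 16/3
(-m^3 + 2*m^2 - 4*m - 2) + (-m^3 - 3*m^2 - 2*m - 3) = -2*m^3 - m^2 - 6*m - 5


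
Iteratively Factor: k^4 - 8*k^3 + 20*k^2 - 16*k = (k)*(k^3 - 8*k^2 + 20*k - 16) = k*(k - 2)*(k^2 - 6*k + 8) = k*(k - 4)*(k - 2)*(k - 2)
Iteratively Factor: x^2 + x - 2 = (x - 1)*(x + 2)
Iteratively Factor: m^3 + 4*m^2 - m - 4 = (m + 1)*(m^2 + 3*m - 4) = (m + 1)*(m + 4)*(m - 1)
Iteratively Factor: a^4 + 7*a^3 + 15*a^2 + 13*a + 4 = (a + 1)*(a^3 + 6*a^2 + 9*a + 4) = (a + 1)^2*(a^2 + 5*a + 4) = (a + 1)^2*(a + 4)*(a + 1)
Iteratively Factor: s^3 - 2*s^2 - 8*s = (s - 4)*(s^2 + 2*s) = (s - 4)*(s + 2)*(s)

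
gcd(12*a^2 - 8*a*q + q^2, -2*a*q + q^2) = -2*a + q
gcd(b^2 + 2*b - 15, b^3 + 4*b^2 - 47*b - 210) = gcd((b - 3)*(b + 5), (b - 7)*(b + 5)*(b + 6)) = b + 5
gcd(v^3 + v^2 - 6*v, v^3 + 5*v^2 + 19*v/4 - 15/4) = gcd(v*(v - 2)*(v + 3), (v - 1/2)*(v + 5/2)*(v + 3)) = v + 3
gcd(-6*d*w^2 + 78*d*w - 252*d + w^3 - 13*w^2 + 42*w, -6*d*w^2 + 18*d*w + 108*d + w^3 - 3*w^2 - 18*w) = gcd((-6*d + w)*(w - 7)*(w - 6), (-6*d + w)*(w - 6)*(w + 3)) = -6*d*w + 36*d + w^2 - 6*w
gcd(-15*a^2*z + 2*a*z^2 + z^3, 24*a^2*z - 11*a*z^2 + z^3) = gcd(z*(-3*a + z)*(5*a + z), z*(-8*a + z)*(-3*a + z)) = -3*a*z + z^2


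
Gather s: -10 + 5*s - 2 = 5*s - 12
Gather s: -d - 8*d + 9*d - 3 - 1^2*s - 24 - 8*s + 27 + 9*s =0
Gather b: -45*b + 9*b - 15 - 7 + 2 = -36*b - 20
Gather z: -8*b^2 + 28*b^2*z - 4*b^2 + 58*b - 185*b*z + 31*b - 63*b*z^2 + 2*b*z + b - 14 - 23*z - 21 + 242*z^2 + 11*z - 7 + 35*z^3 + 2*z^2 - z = -12*b^2 + 90*b + 35*z^3 + z^2*(244 - 63*b) + z*(28*b^2 - 183*b - 13) - 42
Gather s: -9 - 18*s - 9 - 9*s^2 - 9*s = -9*s^2 - 27*s - 18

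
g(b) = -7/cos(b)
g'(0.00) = 0.00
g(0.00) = -7.00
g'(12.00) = 5.27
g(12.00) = -8.30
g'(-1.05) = 24.53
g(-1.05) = -14.07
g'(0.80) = -10.35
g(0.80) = -10.05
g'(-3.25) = -0.77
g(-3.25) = 7.04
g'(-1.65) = 1114.68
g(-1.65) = 88.47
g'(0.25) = -1.84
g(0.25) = -7.22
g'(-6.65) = 2.88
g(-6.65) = -7.50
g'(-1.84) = 95.39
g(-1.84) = 26.32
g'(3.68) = 4.87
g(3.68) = 8.15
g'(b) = -7*sin(b)/cos(b)^2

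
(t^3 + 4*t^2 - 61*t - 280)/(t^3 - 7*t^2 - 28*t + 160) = (t + 7)/(t - 4)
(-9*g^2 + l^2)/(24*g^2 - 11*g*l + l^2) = (-3*g - l)/(8*g - l)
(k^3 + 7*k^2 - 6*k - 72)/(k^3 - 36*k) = (k^2 + k - 12)/(k*(k - 6))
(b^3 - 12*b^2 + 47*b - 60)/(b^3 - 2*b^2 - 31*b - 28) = (-b^3 + 12*b^2 - 47*b + 60)/(-b^3 + 2*b^2 + 31*b + 28)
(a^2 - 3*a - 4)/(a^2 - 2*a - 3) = (a - 4)/(a - 3)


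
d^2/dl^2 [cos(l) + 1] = -cos(l)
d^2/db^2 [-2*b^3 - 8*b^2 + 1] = -12*b - 16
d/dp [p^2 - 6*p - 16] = 2*p - 6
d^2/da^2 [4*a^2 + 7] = 8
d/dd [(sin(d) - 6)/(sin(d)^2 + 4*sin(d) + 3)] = (12*sin(d) + cos(d)^2 + 26)*cos(d)/(sin(d)^2 + 4*sin(d) + 3)^2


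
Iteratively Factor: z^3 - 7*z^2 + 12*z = (z - 4)*(z^2 - 3*z) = (z - 4)*(z - 3)*(z)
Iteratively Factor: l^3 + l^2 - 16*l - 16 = (l + 4)*(l^2 - 3*l - 4) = (l + 1)*(l + 4)*(l - 4)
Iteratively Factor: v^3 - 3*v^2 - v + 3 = (v + 1)*(v^2 - 4*v + 3) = (v - 3)*(v + 1)*(v - 1)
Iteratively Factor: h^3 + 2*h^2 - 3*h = (h - 1)*(h^2 + 3*h) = (h - 1)*(h + 3)*(h)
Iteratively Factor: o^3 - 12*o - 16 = (o + 2)*(o^2 - 2*o - 8) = (o + 2)^2*(o - 4)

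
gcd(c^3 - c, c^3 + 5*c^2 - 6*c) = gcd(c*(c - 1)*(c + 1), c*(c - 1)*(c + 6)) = c^2 - c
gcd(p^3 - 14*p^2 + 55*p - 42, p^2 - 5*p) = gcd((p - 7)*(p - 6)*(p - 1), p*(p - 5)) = 1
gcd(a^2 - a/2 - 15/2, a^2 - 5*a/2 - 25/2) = a + 5/2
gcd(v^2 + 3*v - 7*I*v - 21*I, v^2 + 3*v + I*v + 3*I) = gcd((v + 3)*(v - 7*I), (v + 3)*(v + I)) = v + 3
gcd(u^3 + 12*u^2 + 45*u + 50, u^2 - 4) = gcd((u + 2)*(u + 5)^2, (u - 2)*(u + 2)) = u + 2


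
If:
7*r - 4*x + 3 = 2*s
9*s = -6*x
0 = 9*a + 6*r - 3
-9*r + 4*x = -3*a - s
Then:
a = -29/27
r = 19/9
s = -40/9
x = 20/3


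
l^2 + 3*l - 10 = (l - 2)*(l + 5)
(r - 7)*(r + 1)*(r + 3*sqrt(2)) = r^3 - 6*r^2 + 3*sqrt(2)*r^2 - 18*sqrt(2)*r - 7*r - 21*sqrt(2)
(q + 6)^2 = q^2 + 12*q + 36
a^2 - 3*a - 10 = (a - 5)*(a + 2)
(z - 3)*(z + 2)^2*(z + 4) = z^4 + 5*z^3 - 4*z^2 - 44*z - 48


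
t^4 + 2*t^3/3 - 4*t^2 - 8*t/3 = t*(t - 2)*(t + 2/3)*(t + 2)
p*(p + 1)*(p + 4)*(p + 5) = p^4 + 10*p^3 + 29*p^2 + 20*p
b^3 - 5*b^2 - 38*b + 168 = (b - 7)*(b - 4)*(b + 6)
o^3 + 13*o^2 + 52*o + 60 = (o + 2)*(o + 5)*(o + 6)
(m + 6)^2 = m^2 + 12*m + 36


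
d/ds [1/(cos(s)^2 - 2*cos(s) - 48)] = 2*(cos(s) - 1)*sin(s)/(sin(s)^2 + 2*cos(s) + 47)^2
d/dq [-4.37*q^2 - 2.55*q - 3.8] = -8.74*q - 2.55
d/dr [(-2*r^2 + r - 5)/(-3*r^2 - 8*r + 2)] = 19*(r^2 - 2*r - 2)/(9*r^4 + 48*r^3 + 52*r^2 - 32*r + 4)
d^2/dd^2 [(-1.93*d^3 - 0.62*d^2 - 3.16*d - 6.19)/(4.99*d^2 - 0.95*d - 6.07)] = (5.6843418860808e-14*d^5 - 283.6472*d^3 - 1104.24198*d^2 - 824.8869*d - 395.39788)/(124.251499*d^6 - 70.965285*d^5 - 439.920396*d^4 + 171.791635*d^3 + 535.133628*d^2 - 105.007965*d - 223.648543)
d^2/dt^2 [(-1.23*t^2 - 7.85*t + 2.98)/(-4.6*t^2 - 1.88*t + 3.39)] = (-2.8421709430404e-14*t^4 + 310.93792*t^3 - 263.25708*t^2 + 579.85116*t + 14.324542)/(97.336*t^6 + 119.3424*t^5 - 166.42248*t^4 - 169.255648*t^3 + 122.646132*t^2 + 64.815444*t - 38.958219)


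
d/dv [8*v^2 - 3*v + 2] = 16*v - 3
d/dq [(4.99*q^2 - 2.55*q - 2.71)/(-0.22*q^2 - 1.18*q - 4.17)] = (-6.4492*q^2 - 42.809*q + 7.4357)/(0.0484*q^4 + 0.5192*q^3 + 3.2272*q^2 + 9.8412*q + 17.3889)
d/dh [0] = 0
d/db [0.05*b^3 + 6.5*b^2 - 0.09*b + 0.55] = 0.15*b^2 + 13.0*b - 0.09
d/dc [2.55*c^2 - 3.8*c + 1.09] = 5.1*c - 3.8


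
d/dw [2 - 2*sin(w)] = -2*cos(w)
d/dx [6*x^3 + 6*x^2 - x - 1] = 18*x^2 + 12*x - 1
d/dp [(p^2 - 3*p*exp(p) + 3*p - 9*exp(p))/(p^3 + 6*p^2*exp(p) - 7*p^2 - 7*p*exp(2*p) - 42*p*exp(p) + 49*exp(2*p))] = ((p^2 - 3*p*exp(p) + 3*p - 9*exp(p))*(-6*p^2*exp(p) - 3*p^2 + 14*p*exp(2*p) + 30*p*exp(p) + 14*p - 91*exp(2*p) + 42*exp(p)) + (-3*p*exp(p) + 2*p - 12*exp(p) + 3)*(p^3 + 6*p^2*exp(p) - 7*p^2 - 7*p*exp(2*p) - 42*p*exp(p) + 49*exp(2*p)))/(p^3 + 6*p^2*exp(p) - 7*p^2 - 7*p*exp(2*p) - 42*p*exp(p) + 49*exp(2*p))^2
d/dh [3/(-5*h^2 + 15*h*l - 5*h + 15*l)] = 3*(2*h - 3*l + 1)/(5*(h^2 - 3*h*l + h - 3*l)^2)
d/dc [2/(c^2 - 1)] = -4*c/(c^2 - 1)^2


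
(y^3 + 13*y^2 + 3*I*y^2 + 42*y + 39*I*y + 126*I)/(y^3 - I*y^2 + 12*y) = (y^2 + 13*y + 42)/(y*(y - 4*I))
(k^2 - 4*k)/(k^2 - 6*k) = (k - 4)/(k - 6)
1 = 1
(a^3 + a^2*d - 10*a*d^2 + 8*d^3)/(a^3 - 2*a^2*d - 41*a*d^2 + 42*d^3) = (a^2 + 2*a*d - 8*d^2)/(a^2 - a*d - 42*d^2)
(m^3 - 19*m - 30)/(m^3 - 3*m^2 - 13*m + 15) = (m + 2)/(m - 1)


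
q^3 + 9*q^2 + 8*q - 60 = (q - 2)*(q + 5)*(q + 6)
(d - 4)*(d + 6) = d^2 + 2*d - 24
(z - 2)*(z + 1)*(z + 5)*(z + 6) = z^4 + 10*z^3 + 17*z^2 - 52*z - 60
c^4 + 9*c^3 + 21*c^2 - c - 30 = (c - 1)*(c + 2)*(c + 3)*(c + 5)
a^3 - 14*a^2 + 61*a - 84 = (a - 7)*(a - 4)*(a - 3)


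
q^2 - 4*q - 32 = (q - 8)*(q + 4)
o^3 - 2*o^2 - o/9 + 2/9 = (o - 2)*(o - 1/3)*(o + 1/3)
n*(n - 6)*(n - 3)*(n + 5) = n^4 - 4*n^3 - 27*n^2 + 90*n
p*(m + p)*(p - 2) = m*p^2 - 2*m*p + p^3 - 2*p^2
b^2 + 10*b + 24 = (b + 4)*(b + 6)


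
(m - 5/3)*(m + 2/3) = m^2 - m - 10/9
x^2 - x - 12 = (x - 4)*(x + 3)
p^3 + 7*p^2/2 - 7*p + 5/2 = (p - 1)*(p - 1/2)*(p + 5)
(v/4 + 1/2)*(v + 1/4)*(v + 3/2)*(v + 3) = v^4/4 + 27*v^3/16 + 121*v^2/32 + 99*v/32 + 9/16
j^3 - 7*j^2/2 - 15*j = j*(j - 6)*(j + 5/2)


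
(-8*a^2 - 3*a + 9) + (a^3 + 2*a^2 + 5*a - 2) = a^3 - 6*a^2 + 2*a + 7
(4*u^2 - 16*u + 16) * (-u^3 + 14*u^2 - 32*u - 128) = -4*u^5 + 72*u^4 - 368*u^3 + 224*u^2 + 1536*u - 2048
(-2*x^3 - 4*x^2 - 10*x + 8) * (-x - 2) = 2*x^4 + 8*x^3 + 18*x^2 + 12*x - 16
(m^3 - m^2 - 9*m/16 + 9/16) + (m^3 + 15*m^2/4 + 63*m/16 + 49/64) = 2*m^3 + 11*m^2/4 + 27*m/8 + 85/64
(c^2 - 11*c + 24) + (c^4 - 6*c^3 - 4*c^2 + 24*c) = c^4 - 6*c^3 - 3*c^2 + 13*c + 24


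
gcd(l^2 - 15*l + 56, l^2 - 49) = l - 7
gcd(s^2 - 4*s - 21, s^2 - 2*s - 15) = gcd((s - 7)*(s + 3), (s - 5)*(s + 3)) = s + 3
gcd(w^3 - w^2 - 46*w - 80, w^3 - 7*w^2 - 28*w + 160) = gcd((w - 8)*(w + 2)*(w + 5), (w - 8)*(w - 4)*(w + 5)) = w^2 - 3*w - 40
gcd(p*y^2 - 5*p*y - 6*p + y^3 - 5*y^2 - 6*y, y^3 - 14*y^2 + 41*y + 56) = y + 1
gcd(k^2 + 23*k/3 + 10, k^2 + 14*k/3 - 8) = k + 6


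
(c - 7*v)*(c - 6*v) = c^2 - 13*c*v + 42*v^2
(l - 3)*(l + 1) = l^2 - 2*l - 3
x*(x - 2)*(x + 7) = x^3 + 5*x^2 - 14*x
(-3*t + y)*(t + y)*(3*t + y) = -9*t^3 - 9*t^2*y + t*y^2 + y^3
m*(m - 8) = m^2 - 8*m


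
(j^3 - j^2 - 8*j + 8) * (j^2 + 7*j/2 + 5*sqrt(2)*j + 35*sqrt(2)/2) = j^5 + 5*j^4/2 + 5*sqrt(2)*j^4 - 23*j^3/2 + 25*sqrt(2)*j^3/2 - 115*sqrt(2)*j^2/2 - 20*j^2 - 100*sqrt(2)*j + 28*j + 140*sqrt(2)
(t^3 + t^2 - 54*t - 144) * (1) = t^3 + t^2 - 54*t - 144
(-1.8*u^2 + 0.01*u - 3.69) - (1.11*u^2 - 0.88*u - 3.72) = -2.91*u^2 + 0.89*u + 0.0300000000000002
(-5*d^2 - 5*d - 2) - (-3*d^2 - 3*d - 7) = -2*d^2 - 2*d + 5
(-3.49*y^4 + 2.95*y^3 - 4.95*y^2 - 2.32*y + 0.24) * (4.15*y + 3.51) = -14.4835*y^5 - 0.00739999999999874*y^4 - 10.188*y^3 - 27.0025*y^2 - 7.1472*y + 0.8424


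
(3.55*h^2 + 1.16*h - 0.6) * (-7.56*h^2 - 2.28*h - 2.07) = -26.838*h^4 - 16.8636*h^3 - 5.4573*h^2 - 1.0332*h + 1.242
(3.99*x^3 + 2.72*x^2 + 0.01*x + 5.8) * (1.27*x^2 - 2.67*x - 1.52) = 5.0673*x^5 - 7.1989*x^4 - 13.3145*x^3 + 3.2049*x^2 - 15.5012*x - 8.816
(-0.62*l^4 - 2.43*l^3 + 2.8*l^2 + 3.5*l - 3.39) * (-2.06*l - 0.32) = 1.2772*l^5 + 5.2042*l^4 - 4.9904*l^3 - 8.106*l^2 + 5.8634*l + 1.0848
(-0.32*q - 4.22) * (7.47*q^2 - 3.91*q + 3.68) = -2.3904*q^3 - 30.2722*q^2 + 15.3226*q - 15.5296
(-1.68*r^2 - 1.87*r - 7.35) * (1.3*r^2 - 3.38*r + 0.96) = -2.184*r^4 + 3.2474*r^3 - 4.8472*r^2 + 23.0478*r - 7.056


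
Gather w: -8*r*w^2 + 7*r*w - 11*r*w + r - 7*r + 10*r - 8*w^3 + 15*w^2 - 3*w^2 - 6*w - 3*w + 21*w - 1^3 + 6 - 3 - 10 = 4*r - 8*w^3 + w^2*(12 - 8*r) + w*(12 - 4*r) - 8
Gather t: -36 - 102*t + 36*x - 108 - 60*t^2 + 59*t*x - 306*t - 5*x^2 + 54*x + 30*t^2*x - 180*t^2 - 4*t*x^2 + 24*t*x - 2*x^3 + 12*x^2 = t^2*(30*x - 240) + t*(-4*x^2 + 83*x - 408) - 2*x^3 + 7*x^2 + 90*x - 144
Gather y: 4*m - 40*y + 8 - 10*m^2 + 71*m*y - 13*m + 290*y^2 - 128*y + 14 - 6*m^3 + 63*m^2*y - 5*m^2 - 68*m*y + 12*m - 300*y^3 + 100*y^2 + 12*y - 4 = -6*m^3 - 15*m^2 + 3*m - 300*y^3 + 390*y^2 + y*(63*m^2 + 3*m - 156) + 18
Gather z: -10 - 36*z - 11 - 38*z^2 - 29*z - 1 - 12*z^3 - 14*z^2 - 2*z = -12*z^3 - 52*z^2 - 67*z - 22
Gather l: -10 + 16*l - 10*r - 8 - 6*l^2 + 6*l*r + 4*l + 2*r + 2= -6*l^2 + l*(6*r + 20) - 8*r - 16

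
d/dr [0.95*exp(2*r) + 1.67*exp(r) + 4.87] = (1.9*exp(r) + 1.67)*exp(r)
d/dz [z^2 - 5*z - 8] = 2*z - 5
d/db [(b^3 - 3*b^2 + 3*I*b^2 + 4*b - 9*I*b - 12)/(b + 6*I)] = (2*b^3 + b^2*(-3 + 21*I) + 36*b*(-1 - I) + 66 + 24*I)/(b^2 + 12*I*b - 36)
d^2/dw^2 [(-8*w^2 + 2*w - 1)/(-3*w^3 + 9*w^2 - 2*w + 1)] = 2*(72*w^6 - 54*w^5 + 72*w^4 - 54*w^3 + 9*w^2 + 9*w - 1)/(27*w^9 - 243*w^8 + 783*w^7 - 1080*w^6 + 684*w^5 - 387*w^4 + 125*w^3 - 39*w^2 + 6*w - 1)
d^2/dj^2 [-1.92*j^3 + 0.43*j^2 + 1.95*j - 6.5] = 0.86 - 11.52*j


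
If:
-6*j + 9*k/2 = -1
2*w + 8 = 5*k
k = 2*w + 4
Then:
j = 11/12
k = 1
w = -3/2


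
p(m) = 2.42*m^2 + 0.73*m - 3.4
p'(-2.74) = -12.53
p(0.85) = -1.03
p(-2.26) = 7.31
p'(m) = 4.84*m + 0.73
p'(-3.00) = -13.79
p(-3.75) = 27.89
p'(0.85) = 4.84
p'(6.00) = 29.77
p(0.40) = -2.72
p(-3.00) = 16.19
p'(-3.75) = -17.42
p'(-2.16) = -9.72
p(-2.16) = 6.31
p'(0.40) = 2.67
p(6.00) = 88.10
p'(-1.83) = -8.13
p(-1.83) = 3.37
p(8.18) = 164.50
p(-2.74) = 12.77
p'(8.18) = 40.32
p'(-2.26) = -10.21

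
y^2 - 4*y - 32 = (y - 8)*(y + 4)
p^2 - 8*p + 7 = (p - 7)*(p - 1)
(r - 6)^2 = r^2 - 12*r + 36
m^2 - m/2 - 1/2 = (m - 1)*(m + 1/2)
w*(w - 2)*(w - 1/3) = w^3 - 7*w^2/3 + 2*w/3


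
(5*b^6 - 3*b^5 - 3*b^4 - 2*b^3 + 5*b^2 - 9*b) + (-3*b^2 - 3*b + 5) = 5*b^6 - 3*b^5 - 3*b^4 - 2*b^3 + 2*b^2 - 12*b + 5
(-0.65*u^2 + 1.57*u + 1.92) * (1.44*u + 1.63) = -0.936*u^3 + 1.2013*u^2 + 5.3239*u + 3.1296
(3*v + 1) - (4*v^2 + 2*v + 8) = -4*v^2 + v - 7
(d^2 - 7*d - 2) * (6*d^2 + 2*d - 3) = 6*d^4 - 40*d^3 - 29*d^2 + 17*d + 6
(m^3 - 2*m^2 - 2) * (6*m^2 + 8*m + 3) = 6*m^5 - 4*m^4 - 13*m^3 - 18*m^2 - 16*m - 6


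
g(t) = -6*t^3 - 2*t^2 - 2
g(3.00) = -182.00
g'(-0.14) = 0.21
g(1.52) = -27.69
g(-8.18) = 3148.24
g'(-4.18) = -297.78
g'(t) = -18*t^2 - 4*t = 2*t*(-9*t - 2)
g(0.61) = -4.11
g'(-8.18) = -1171.70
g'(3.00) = -174.00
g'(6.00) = -672.00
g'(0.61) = -9.14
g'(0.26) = -2.26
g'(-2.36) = -90.81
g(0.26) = -2.24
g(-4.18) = 401.26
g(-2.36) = 65.73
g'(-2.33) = -88.40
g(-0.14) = -2.02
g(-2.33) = 63.04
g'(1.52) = -47.67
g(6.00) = -1370.00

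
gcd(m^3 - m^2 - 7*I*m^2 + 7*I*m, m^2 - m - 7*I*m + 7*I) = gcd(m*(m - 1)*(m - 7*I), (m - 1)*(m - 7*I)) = m^2 + m*(-1 - 7*I) + 7*I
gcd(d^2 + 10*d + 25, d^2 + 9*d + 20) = d + 5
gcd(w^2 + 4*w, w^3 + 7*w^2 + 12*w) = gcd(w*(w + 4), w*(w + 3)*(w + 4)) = w^2 + 4*w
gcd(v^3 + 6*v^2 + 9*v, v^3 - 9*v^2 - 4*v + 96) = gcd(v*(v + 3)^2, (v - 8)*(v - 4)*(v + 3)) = v + 3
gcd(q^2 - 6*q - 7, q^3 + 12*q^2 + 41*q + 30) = q + 1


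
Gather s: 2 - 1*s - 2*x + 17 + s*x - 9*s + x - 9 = s*(x - 10) - x + 10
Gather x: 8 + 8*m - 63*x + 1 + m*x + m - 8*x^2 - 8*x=9*m - 8*x^2 + x*(m - 71) + 9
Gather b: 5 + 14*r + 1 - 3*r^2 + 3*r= -3*r^2 + 17*r + 6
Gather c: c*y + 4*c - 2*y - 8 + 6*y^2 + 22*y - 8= c*(y + 4) + 6*y^2 + 20*y - 16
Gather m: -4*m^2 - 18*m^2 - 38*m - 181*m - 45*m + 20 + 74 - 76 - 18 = -22*m^2 - 264*m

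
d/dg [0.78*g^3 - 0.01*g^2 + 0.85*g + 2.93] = 2.34*g^2 - 0.02*g + 0.85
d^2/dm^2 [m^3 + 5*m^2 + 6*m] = 6*m + 10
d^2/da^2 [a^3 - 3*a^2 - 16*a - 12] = 6*a - 6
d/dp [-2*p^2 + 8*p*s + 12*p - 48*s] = -4*p + 8*s + 12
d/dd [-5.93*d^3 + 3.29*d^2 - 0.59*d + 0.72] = -17.79*d^2 + 6.58*d - 0.59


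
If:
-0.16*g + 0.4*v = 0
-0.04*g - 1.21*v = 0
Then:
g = 0.00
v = 0.00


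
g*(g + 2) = g^2 + 2*g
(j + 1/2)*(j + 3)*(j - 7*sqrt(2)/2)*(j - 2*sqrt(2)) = j^4 - 11*sqrt(2)*j^3/2 + 7*j^3/2 - 77*sqrt(2)*j^2/4 + 31*j^2/2 - 33*sqrt(2)*j/4 + 49*j + 21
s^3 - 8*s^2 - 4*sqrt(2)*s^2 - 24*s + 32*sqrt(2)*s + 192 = (s - 8)*(s - 6*sqrt(2))*(s + 2*sqrt(2))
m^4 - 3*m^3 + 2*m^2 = m^2*(m - 2)*(m - 1)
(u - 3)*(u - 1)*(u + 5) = u^3 + u^2 - 17*u + 15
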